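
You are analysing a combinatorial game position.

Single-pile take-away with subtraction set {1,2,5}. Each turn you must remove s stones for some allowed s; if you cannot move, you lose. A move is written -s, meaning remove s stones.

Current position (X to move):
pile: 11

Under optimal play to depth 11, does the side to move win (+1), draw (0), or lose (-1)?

value(11, X) = +1

ply 1, X at 11 | -1=-1→10; -2=+1→9*; -5=+1→6
ply 2, O at 9 | -1=-1→8*; -2=-1→7; -5=-1→4
ply 3, X at 8 | -1=-1→7; -2=+1→6*; -5=+1→3
ply 4, O at 6 | -1=-1→5*; -2=-1→4; -5=-1→1
ply 5, X at 5 | -1=-1→4; -2=+1→3*; -5=+1→0
ply 6, O at 3 | -1=-1→2*; -2=-1→1
ply 7, X at 2 | -1=-1→1; -2=+1→0*
ply 8: 0 is terminal -1 (O); from 11 depth 11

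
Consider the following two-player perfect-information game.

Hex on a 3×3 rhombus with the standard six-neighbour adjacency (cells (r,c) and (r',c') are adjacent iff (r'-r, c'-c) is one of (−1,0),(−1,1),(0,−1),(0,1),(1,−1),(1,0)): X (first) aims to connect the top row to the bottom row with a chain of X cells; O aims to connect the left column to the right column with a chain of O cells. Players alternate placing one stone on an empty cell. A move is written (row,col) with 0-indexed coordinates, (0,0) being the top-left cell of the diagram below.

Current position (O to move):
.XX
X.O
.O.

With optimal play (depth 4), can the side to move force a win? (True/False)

[.XX/X.O/.O.] O move#1: (0,0):-1/OXX/X.O/.O., (1,1):-1/.XX/XOO/.O., (2,0):+1/.XX/X.O/OO.*, (2,2):-1/.XX/X.O/.OO
[.XX/X.O/OO.] end (terminal -1, X#2); searched .XX/X.O/.O. to 4

O winning at [.XX/X.O/.O.]: True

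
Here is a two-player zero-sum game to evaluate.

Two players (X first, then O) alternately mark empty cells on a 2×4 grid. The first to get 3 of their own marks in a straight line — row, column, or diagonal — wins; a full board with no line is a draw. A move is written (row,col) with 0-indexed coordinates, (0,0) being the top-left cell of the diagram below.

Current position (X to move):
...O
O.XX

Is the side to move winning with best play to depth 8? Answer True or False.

p1 X@[...O/O.XX]: (0,0)[X..O/O.XX]+0 (0,1)[.X.O/O.XX]+0 (0,2)[..XO/O.XX]+0 (1,1)[...O/OXXX]+1*
p2 O@[...O/OXXX] terminal -1; root [...O/O.XX] d8

X winning at [...O/O.XX]: True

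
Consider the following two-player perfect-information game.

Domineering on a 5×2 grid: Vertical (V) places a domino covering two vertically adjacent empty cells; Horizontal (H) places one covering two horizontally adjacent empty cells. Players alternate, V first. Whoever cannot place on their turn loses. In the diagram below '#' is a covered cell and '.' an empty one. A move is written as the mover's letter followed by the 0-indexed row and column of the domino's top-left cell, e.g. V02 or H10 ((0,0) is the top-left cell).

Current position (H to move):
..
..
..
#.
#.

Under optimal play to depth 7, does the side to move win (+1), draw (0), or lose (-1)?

ply 1, H at ../../../#./#. | H00=-1→##/../../#./#.; H10=+1→../##/../#./#.*; H20=-1→../../##/#./#.
ply 2, V at ../##/../#./#. | V21=-1→../##/.#/##/#.*; V31=-1→../##/../##/##
ply 3, H at ../##/.#/##/#. | H00=+1→##/##/.#/##/#.*
ply 4: ##/##/.#/##/#. is terminal -1 (V); from ../../../#./#. depth 7

value(../../../#./#., H) = +1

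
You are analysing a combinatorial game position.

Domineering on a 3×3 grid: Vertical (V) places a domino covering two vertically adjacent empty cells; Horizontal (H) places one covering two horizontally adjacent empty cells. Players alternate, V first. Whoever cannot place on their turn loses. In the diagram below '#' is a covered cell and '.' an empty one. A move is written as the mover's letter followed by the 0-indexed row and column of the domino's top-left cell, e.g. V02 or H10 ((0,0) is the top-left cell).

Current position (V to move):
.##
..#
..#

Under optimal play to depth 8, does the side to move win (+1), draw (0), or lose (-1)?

value(.##/..#/..#, V) = +1

[.##/..#/..#] V move#1: V00:-1/###/#.#/..#, V10:+1/.##/#.#/#.#*, V11:+1/.##/.##/.##
[.##/#.#/#.#] end (terminal -1, H#2); searched .##/..#/..# to 8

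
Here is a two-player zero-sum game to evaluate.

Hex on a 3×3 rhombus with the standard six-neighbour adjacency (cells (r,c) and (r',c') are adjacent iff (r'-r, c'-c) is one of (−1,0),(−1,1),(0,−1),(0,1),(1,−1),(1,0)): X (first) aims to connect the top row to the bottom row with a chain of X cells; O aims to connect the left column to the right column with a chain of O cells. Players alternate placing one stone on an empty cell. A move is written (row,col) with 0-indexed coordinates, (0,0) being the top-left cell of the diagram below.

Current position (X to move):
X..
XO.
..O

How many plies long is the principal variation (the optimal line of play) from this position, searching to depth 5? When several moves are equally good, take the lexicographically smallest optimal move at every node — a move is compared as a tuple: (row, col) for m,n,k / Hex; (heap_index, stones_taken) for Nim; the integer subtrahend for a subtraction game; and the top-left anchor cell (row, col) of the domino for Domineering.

ply 1, X at X../XO./..O | (0,1)=-1→XX./XO./..O; (0,2)=-1→X.X/XO./..O; (1,2)=-1→X../XOX/..O; (2,0)=+1→X../XO./X.O*; (2,1)=-1→X../XO./.XO
ply 2: X../XO./X.O is terminal -1 (O); from X../XO./..O depth 5

PV length from [X../XO./..O]: 1 ply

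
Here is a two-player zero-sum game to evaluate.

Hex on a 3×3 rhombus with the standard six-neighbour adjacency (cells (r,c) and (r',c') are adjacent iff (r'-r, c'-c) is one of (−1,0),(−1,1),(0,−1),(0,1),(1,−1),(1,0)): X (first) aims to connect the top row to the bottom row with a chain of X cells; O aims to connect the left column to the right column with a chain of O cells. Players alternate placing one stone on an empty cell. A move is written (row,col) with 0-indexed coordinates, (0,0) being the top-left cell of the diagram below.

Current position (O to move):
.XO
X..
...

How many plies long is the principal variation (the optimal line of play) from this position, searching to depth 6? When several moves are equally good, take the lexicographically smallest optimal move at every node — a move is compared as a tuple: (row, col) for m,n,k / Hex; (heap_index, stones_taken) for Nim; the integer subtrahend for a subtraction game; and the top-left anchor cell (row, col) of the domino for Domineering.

PV length from [.XO/X../...]: 3 plies

ply 1, O at .XO/X../... | (0,0)=-1→OXO/X../...; (1,1)=-1→.XO/XO./...; (1,2)=-1→.XO/X.O/...; (2,0)=+1→.XO/X../O..*; (2,1)=-1→.XO/X../.O.; (2,2)=-1→.XO/X../..O
ply 2, X at .XO/X../O.. | (0,0)=-1→XXO/X../O..*; (1,1)=-1→.XO/XX./O..; (1,2)=-1→.XO/X.X/O..; (2,1)=-1→.XO/X../OX.; (2,2)=-1→.XO/X../O.X
ply 3, O at XXO/X../O.. | (1,1)=+1→XXO/XO./O..*; (1,2)=+1→XXO/X.O/O..; (2,1)=+1→XXO/X../OO.; (2,2)=+1→XXO/X../O.O
ply 4: XXO/XO./O.. is terminal -1 (X); from .XO/X../... depth 6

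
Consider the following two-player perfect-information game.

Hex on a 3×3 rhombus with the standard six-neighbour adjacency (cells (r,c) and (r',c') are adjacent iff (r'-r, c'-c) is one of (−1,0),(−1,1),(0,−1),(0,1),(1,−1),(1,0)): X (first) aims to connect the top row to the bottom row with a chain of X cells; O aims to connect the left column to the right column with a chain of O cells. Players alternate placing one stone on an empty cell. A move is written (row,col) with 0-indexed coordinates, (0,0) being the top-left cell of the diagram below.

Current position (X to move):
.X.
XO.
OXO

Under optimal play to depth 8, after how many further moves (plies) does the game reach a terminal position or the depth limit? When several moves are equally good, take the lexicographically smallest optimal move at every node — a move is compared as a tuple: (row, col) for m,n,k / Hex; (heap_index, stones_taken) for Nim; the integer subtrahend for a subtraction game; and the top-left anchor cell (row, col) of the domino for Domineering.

PV length from [.X./XO./OXO]: 2 plies

p1 X@[.X./XO./OXO]: (0,0)[XX./XO./OXO]-1* (0,2)[.XX/XO./OXO]-1 (1,2)[.X./XOX/OXO]-1
p2 O@[XX./XO./OXO]: (0,2)[XXO/XO./OXO]+1* (1,2)[XX./XOO/OXO]+1
p3 X@[XXO/XO./OXO] terminal -1; root [.X./XO./OXO] d8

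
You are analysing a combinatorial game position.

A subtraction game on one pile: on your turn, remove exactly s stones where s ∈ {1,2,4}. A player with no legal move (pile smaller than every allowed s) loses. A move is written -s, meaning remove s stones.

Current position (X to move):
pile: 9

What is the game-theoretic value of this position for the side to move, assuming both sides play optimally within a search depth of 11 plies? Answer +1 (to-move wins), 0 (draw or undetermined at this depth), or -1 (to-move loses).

value(9, X) = -1

ply 1, X at 9 | -1=-1→8*; -2=-1→7; -4=-1→5
ply 2, O at 8 | -1=-1→7; -2=+1→6*; -4=-1→4
ply 3, X at 6 | -1=-1→5*; -2=-1→4; -4=-1→2
ply 4, O at 5 | -1=-1→4; -2=+1→3*; -4=-1→1
ply 5, X at 3 | -1=-1→2*; -2=-1→1
ply 6, O at 2 | -1=-1→1; -2=+1→0*
ply 7: 0 is terminal -1 (X); from 9 depth 11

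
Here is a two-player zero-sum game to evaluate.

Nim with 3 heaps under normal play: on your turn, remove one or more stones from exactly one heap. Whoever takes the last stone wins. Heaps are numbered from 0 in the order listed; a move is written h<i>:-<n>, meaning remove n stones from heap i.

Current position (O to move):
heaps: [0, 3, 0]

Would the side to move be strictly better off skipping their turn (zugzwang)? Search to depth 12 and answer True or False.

zugzwang((0,3,0), O) = False

[(0,3,0)] O move#1: h1:-1:-1/(0,2,0), h1:-2:-1/(0,1,0), h1:-3:+1/(0,0,0)*
[(0,0,0)] end (terminal -1, X#2); searched (0,3,0) to 12
suppose O passes — search the same position with X to move:
pass> [(0,3,0)] X move#1: h1:-1:-1/(0,2,0), h1:-2:-1/(0,1,0), h1:-3:+1/(0,0,0)*
pass> [(0,0,0)] end (terminal -1, O#2); searched (0,3,0) to 12
for O: play +1, pass -1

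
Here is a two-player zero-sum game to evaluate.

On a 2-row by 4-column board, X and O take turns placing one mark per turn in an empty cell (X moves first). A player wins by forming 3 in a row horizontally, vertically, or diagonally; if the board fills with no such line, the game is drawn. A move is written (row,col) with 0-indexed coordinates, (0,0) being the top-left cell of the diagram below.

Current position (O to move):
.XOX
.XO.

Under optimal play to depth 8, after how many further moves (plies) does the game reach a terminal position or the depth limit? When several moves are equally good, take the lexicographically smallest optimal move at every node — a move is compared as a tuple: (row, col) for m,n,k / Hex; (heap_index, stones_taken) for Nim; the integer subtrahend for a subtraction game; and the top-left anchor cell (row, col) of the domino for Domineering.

p1 O@[.XOX/.XO.]: (0,0)[OXOX/.XO.]+0* (1,0)[.XOX/OXO.]+0 (1,3)[.XOX/.XOO]+0
p2 X@[OXOX/.XO.]: (1,0)[OXOX/XXO.]+0* (1,3)[OXOX/.XOX]+0
p3 O@[OXOX/XXO.]: (1,3)[OXOX/XXOO]+0*
p4 X@[OXOX/XXOO] terminal +0; root [.XOX/.XO.] d8

PV length from [.XOX/.XO.]: 3 plies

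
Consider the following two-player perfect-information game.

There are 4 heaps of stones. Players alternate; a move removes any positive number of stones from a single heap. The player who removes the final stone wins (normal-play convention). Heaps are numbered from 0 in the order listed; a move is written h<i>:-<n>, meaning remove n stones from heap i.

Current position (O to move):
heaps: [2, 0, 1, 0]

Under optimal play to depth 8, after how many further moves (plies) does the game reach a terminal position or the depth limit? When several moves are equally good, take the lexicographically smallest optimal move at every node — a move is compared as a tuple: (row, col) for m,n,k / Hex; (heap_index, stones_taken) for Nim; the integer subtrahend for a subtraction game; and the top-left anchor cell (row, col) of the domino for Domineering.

PV length from [(2,0,1,0)]: 3 plies

p1 O@[(2,0,1,0)]: h0:-1[(1,0,1,0)]+1* h0:-2[(0,0,1,0)]-1 h2:-1[(2,0,0,0)]-1
p2 X@[(1,0,1,0)]: h0:-1[(0,0,1,0)]-1* h2:-1[(1,0,0,0)]-1
p3 O@[(0,0,1,0)]: h2:-1[(0,0,0,0)]+1*
p4 X@[(0,0,0,0)] terminal -1; root [(2,0,1,0)] d8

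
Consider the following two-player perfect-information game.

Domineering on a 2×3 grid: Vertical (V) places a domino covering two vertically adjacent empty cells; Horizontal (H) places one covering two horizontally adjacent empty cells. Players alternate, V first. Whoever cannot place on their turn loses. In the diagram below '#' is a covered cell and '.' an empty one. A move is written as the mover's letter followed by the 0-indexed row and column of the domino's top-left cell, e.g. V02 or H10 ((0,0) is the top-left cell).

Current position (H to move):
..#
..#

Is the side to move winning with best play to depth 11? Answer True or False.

p1 H@[..#/..#]: H00[###/..#]+1* H10[..#/###]+1
p2 V@[###/..#] terminal -1; root [..#/..#] d11

H winning at [..#/..#]: True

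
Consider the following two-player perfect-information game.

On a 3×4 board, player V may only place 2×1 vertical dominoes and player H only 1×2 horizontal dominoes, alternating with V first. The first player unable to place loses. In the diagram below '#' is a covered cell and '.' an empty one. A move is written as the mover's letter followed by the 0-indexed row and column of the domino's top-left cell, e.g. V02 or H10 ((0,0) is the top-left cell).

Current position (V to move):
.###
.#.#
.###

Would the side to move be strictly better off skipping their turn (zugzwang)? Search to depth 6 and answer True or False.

zugzwang(.###/.#.#/.###, V) = False

[.###/.#.#/.###] V move#1: V00:+1/####/##.#/.###*, V10:+1/.###/##.#/####
[####/##.#/.###] end (terminal -1, H#2); searched .###/.#.#/.### to 6
pass branch (H moves first from the same position):
  | [.###/.#.#/.###] end (terminal -1, H#1); searched .###/.#.#/.### to 6
V moving scores +1; V passing scores +1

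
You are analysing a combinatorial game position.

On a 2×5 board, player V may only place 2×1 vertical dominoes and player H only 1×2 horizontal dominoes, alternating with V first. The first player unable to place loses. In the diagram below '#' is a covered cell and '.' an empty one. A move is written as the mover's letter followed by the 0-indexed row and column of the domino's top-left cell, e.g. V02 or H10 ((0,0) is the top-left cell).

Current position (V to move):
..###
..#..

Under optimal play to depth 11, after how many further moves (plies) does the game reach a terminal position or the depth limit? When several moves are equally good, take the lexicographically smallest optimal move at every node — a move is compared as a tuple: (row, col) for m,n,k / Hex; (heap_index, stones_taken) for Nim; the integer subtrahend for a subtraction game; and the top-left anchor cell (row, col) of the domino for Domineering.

PV length from [..###/..#..]: 3 plies

[..###/..#..] V move#1: V00:+1/#.###/#.#..*, V01:+1/.####/.##..
[#.###/#.#..] H move#2: H13:-1/#.###/#.###*
[#.###/#.###] V move#3: V01:+1/#####/#####*
[#####/#####] end (terminal -1, H#4); searched ..###/..#.. to 11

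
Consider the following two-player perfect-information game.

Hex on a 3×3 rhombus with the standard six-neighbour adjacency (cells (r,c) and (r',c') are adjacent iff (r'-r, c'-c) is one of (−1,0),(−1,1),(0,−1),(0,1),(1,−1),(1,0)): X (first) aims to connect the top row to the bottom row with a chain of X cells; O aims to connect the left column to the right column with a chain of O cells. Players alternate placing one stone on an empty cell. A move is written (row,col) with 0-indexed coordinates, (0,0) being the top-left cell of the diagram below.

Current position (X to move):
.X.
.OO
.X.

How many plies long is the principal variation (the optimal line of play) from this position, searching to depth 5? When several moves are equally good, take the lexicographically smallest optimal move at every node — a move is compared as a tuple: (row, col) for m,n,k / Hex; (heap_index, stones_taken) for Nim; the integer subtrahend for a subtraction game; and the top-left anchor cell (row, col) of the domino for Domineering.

ply 1, X at .X./.OO/.X. | (0,0)=-1→XX./.OO/.X.*; (0,2)=-1→.XX/.OO/.X.; (1,0)=-1→.X./XOO/.X.; (2,0)=-1→.X./.OO/XX.; (2,2)=-1→.X./.OO/.XX
ply 2, O at XX./.OO/.X. | (0,2)=+1→XXO/.OO/.X.*; (1,0)=+1→XX./OOO/.X.; (2,0)=+1→XX./.OO/OX.; (2,2)=+1→XX./.OO/.XO
ply 3, X at XXO/.OO/.X. | (1,0)=-1→XXO/XOO/.X.*; (2,0)=-1→XXO/.OO/XX.; (2,2)=-1→XXO/.OO/.XX
ply 4, O at XXO/XOO/.X. | (2,0)=+1→XXO/XOO/OX.*; (2,2)=-1→XXO/XOO/.XO
ply 5: XXO/XOO/OX. is terminal -1 (X); from .X./.OO/.X. depth 5

PV length from [.X./.OO/.X.]: 4 plies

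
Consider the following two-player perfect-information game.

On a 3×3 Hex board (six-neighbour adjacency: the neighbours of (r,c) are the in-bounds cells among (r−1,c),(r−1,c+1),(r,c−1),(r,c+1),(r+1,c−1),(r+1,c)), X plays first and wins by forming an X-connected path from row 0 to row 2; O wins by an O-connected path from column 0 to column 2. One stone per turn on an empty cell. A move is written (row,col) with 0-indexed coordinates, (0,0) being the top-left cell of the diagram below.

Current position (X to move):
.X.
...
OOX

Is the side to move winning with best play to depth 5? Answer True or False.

ply 1, X at .X./.../OOX | (0,0)=-1→XX./.../OOX; (0,2)=-1→.XX/.../OOX; (1,0)=-1→.X./X../OOX; (1,1)=-1→.X./.X./OOX; (1,2)=+1→.X./..X/OOX*
ply 2, O at .X./..X/OOX | (0,0)=-1→OX./..X/OOX*; (0,2)=-1→.XO/..X/OOX; (1,0)=-1→.X./O.X/OOX; (1,1)=-1→.X./.OX/OOX
ply 3, X at OX./..X/OOX | (0,2)=+1→OXX/..X/OOX*; (1,0)=+1→OX./X.X/OOX; (1,1)=+1→OX./.XX/OOX
ply 4: OXX/..X/OOX is terminal -1 (O); from .X./.../OOX depth 5

X winning at [.X./.../OOX]: True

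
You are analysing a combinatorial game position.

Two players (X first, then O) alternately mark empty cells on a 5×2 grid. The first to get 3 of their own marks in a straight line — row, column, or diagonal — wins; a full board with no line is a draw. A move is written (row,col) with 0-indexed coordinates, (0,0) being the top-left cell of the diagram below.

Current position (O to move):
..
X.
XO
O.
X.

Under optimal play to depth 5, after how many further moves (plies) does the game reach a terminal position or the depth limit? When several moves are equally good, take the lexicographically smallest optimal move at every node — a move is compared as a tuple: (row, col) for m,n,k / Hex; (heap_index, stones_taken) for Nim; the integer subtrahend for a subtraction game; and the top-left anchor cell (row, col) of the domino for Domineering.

PV length from [../X./XO/O./X.]: 5 plies

[../X./XO/O./X.] O move#1: (0,0):+0/O./X./XO/O./X.*, (0,1):-1/.O/X./XO/O./X., (1,1):-1/../XO/XO/O./X., (3,1):-1/../X./XO/OO/X., (4,1):-1/../X./XO/O./XO
[O./X./XO/O./X.] X move#2: (0,1):-1/OX/X./XO/O./X., (1,1):+0/O./XX/XO/O./X.*, (3,1):+0/O./X./XO/OX/X., (4,1):-1/O./X./XO/O./XX
[O./XX/XO/O./X.] O move#3: (0,1):+0/OO/XX/XO/O./X.*, (3,1):+0/O./XX/XO/OO/X., (4,1):+0/O./XX/XO/O./XO
[OO/XX/XO/O./X.] X move#4: (3,1):+0/OO/XX/XO/OX/X.*, (4,1):+0/OO/XX/XO/O./XX
[OO/XX/XO/OX/X.] O move#5: (4,1):+0/OO/XX/XO/OX/XO*
[OO/XX/XO/OX/XO] end (terminal +0, X#6); searched ../X./XO/O./X. to 5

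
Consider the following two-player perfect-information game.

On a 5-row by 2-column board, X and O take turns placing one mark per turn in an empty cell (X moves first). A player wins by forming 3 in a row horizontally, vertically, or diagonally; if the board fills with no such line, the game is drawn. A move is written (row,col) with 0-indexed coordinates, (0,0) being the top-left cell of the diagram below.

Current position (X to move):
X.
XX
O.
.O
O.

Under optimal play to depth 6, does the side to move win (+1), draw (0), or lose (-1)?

ply 1, X at X./XX/O./.O/O. | (0,1)=-1→XX/XX/O./.O/O.; (2,1)=-1→X./XX/OX/.O/O.; (3,0)=+0→X./XX/O./XO/O.*; (4,1)=-1→X./XX/O./.O/OX
ply 2, O at X./XX/O./XO/O. | (0,1)=+0→XO/XX/O./XO/O.*; (2,1)=+0→X./XX/OO/XO/O.; (4,1)=+0→X./XX/O./XO/OO
ply 3, X at XO/XX/O./XO/O. | (2,1)=+0→XO/XX/OX/XO/O.*; (4,1)=+0→XO/XX/O./XO/OX
ply 4, O at XO/XX/OX/XO/O. | (4,1)=+0→XO/XX/OX/XO/OO*
ply 5: XO/XX/OX/XO/OO is terminal +0 (X); from X./XX/O./.O/O. depth 6

value(X./XX/O./.O/O., X) = 0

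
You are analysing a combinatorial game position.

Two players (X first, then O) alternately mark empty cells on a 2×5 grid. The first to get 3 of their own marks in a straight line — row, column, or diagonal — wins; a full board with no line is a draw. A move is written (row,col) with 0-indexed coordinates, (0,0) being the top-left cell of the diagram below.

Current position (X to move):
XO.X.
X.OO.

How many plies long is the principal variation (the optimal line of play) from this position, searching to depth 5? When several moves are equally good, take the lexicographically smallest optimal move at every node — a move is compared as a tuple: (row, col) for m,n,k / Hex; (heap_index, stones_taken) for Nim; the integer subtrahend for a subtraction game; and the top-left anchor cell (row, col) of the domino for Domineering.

PV length from [XO.X./X.OO.]: 4 plies

p1 X@[XO.X./X.OO.]: (0,2)[XOXX./X.OO.]-1* (0,4)[XO.XX/X.OO.]-1 (1,1)[XO.X./XXOO.]-1 (1,4)[XO.X./X.OOX]-1
p2 O@[XOXX./X.OO.]: (0,4)[XOXXO/X.OO.]+1* (1,1)[XOXX./XOOO.]+1 (1,4)[XOXX./X.OOO]+1
p3 X@[XOXXO/X.OO.]: (1,1)[XOXXO/XXOO.]-1* (1,4)[XOXXO/X.OOX]-1
p4 O@[XOXXO/XXOO.]: (1,4)[XOXXO/XXOOO]+1*
p5 X@[XOXXO/XXOOO] terminal -1; root [XO.X./X.OO.] d5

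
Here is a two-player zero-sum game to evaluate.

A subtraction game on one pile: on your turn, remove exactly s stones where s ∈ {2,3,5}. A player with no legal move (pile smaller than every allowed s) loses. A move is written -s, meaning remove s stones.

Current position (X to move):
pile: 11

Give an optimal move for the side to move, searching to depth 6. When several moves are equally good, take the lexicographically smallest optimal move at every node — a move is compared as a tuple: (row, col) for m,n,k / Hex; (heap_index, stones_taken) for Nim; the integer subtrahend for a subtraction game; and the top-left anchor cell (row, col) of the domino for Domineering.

X's best at [11]: -3

p1 X@[11]: -2[9]-1 -3[8]+1* -5[6]-1
p2 O@[8]: -2[6]-1* -3[5]-1 -5[3]-1
p3 X@[6]: -2[4]-1 -3[3]-1 -5[1]+1*
p4 O@[1] terminal -1; root [11] d6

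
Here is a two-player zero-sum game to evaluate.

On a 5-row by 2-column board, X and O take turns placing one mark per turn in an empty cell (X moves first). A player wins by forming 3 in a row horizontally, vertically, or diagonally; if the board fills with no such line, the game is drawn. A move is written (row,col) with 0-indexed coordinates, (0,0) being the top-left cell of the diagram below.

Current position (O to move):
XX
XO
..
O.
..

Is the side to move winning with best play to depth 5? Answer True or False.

O winning at [XX/XO/../O./..]: False

[XX/XO/../O./..] O move#1: (2,0):+0/XX/XO/O./O./..*, (2,1):-1/XX/XO/.O/O./.., (3,1):-1/XX/XO/../OO/.., (4,0):-1/XX/XO/../O./O., (4,1):-1/XX/XO/../O./.O
[XX/XO/O./O./..] X move#2: (2,1):-1/XX/XO/OX/O./.., (3,1):-1/XX/XO/O./OX/.., (4,0):+0/XX/XO/O./O./X.*, (4,1):-1/XX/XO/O./O./.X
[XX/XO/O./O./X.] O move#3: (2,1):+0/XX/XO/OO/O./X.*, (3,1):+0/XX/XO/O./OO/X., (4,1):+0/XX/XO/O./O./XO
[XX/XO/OO/O./X.] X move#4: (3,1):+0/XX/XO/OO/OX/X.*, (4,1):-1/XX/XO/OO/O./XX
[XX/XO/OO/OX/X.] O move#5: (4,1):+0/XX/XO/OO/OX/XO*
[XX/XO/OO/OX/XO] end (terminal +0, X#6); searched XX/XO/../O./.. to 5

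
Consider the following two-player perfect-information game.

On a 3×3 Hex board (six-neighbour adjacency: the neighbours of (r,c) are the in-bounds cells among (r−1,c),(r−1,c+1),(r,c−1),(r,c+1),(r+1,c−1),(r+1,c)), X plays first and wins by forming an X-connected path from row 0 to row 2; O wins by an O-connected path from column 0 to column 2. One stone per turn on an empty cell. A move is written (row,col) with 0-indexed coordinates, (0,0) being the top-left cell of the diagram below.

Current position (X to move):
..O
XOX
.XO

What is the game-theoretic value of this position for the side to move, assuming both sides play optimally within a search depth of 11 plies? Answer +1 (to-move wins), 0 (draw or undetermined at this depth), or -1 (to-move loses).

value(..O/XOX/.XO, X) = +1

p1 X@[..O/XOX/.XO]: (0,0)[X.O/XOX/.XO]-1 (0,1)[.XO/XOX/.XO]-1 (2,0)[..O/XOX/XXO]+1*
p2 O@[..O/XOX/XXO]: (0,0)[O.O/XOX/XXO]-1* (0,1)[.OO/XOX/XXO]-1
p3 X@[O.O/XOX/XXO]: (0,1)[OXO/XOX/XXO]+1*
p4 O@[OXO/XOX/XXO] terminal -1; root [..O/XOX/.XO] d11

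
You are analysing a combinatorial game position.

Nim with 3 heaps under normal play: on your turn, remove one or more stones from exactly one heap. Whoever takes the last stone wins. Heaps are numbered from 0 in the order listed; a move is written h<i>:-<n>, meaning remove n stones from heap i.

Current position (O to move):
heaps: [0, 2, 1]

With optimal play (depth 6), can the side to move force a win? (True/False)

ply 1, O at (0,2,1) | h1:-1=+1→(0,1,1)*; h1:-2=-1→(0,0,1); h2:-1=-1→(0,2,0)
ply 2, X at (0,1,1) | h1:-1=-1→(0,0,1)*; h2:-1=-1→(0,1,0)
ply 3, O at (0,0,1) | h2:-1=+1→(0,0,0)*
ply 4: (0,0,0) is terminal -1 (X); from (0,2,1) depth 6

O winning at [(0,2,1)]: True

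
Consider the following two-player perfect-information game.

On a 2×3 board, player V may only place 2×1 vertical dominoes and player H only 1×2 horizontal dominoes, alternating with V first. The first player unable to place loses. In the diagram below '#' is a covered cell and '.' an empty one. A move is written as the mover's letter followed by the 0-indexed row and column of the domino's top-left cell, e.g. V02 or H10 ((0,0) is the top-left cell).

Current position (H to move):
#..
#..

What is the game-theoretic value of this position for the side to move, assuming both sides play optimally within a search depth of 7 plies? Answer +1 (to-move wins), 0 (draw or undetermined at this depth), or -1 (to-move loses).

value(#../#.., H) = +1

p1 H@[#../#..]: H01[###/#..]+1* H11[#../###]+1
p2 V@[###/#..] terminal -1; root [#../#..] d7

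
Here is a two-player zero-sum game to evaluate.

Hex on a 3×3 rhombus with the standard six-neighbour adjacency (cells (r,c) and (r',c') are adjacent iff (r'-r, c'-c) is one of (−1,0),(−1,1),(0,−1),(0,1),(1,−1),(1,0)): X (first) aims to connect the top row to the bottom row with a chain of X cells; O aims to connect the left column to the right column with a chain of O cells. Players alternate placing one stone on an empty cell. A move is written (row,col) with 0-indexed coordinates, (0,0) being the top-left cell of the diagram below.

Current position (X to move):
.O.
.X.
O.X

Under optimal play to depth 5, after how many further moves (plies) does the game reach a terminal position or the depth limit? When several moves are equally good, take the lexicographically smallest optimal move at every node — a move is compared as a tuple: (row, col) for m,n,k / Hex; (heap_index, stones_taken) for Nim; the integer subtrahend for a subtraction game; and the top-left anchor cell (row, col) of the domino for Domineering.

PV length from [.O./.X./O.X]: 5 plies

ply 1, X at .O./.X./O.X | (0,0)=+1→XO./.X./O.X*; (0,2)=+1→.OX/.X./O.X; (1,0)=+1→.O./XX./O.X; (1,2)=-1→.O./.XX/O.X; (2,1)=-1→.O./.X./OXX
ply 2, O at XO./.X./O.X | (0,2)=-1→XOO/.X./O.X*; (1,0)=-1→XO./OX./O.X; (1,2)=-1→XO./.XO/O.X; (2,1)=-1→XO./.X./OOX
ply 3, X at XOO/.X./O.X | (1,0)=+1→XOO/XX./O.X*; (1,2)=-1→XOO/.XX/O.X; (2,1)=-1→XOO/.X./OXX
ply 4, O at XOO/XX./O.X | (1,2)=-1→XOO/XXO/O.X*; (2,1)=-1→XOO/XX./OOX
ply 5, X at XOO/XXO/O.X | (2,1)=+1→XOO/XXO/OXX*
ply 6: XOO/XXO/OXX is terminal -1 (O); from .O./.X./O.X depth 5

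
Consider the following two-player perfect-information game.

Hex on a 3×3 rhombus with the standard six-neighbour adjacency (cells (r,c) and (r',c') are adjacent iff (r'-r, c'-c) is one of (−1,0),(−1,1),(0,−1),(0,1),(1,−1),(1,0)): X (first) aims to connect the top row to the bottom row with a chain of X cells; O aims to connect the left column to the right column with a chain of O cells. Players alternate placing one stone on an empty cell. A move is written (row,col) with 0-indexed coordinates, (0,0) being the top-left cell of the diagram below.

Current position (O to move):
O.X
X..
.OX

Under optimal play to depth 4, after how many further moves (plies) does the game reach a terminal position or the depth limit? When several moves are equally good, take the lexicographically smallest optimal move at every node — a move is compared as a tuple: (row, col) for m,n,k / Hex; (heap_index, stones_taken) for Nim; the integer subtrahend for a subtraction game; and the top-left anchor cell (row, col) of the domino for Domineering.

ply 1, O at O.X/X../.OX | (0,1)=-1→OOX/X../.OX*; (1,1)=-1→O.X/XO./.OX; (1,2)=-1→O.X/X.O/.OX; (2,0)=-1→O.X/X../OOX
ply 2, X at OOX/X../.OX | (1,1)=+1→OOX/XX./.OX*; (1,2)=+1→OOX/X.X/.OX; (2,0)=+1→OOX/X../XOX
ply 3, O at OOX/XX./.OX | (1,2)=-1→OOX/XXO/.OX*; (2,0)=-1→OOX/XX./OOX
ply 4, X at OOX/XXO/.OX | (2,0)=+1→OOX/XXO/XOX*
ply 5: OOX/XXO/XOX is terminal -1 (O); from O.X/X../.OX depth 4

PV length from [O.X/X../.OX]: 4 plies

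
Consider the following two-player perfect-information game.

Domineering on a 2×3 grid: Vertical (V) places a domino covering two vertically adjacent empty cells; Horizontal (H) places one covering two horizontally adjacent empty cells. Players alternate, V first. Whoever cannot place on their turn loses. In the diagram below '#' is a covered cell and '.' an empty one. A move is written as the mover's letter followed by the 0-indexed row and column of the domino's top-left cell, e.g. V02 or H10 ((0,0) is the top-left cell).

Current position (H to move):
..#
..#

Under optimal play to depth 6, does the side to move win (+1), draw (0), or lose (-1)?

ply 1, H at ..#/..# | H00=+1→###/..#*; H10=+1→..#/###
ply 2: ###/..# is terminal -1 (V); from ..#/..# depth 6

value(..#/..#, H) = +1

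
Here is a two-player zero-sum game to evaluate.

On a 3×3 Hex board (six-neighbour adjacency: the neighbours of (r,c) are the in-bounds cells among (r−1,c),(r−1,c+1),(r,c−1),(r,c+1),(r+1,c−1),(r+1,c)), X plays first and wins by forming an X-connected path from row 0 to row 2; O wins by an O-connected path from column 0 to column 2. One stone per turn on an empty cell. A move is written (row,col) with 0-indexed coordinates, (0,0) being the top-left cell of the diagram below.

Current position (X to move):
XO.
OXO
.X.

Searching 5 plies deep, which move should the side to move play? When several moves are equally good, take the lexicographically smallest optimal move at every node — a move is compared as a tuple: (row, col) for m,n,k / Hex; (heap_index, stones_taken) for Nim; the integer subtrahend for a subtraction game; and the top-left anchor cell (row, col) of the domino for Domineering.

[XO./OXO/.X.] X move#1: (0,2):+1/XOX/OXO/.X.*, (2,0):-1/XO./OXO/XX., (2,2):-1/XO./OXO/.XX
[XOX/OXO/.X.] end (terminal -1, O#2); searched XO./OXO/.X. to 5

X's best at [XO./OXO/.X.]: (0,2)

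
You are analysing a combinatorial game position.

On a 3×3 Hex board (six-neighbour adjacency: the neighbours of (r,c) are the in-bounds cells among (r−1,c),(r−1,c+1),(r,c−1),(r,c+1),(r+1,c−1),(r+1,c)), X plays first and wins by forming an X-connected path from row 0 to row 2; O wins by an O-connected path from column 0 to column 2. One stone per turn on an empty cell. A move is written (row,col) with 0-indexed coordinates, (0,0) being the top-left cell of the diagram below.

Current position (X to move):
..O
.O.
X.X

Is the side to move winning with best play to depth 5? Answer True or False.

X winning at [..O/.O./X.X]: True

ply 1, X at ..O/.O./X.X | (0,0)=-1→X.O/.O./X.X; (0,1)=-1→.XO/.O./X.X; (1,0)=+1→..O/XO./X.X*; (1,2)=-1→..O/.OX/X.X; (2,1)=-1→..O/.O./XXX
ply 2, O at ..O/XO./X.X | (0,0)=-1→O.O/XO./X.X*; (0,1)=-1→.OO/XO./X.X; (1,2)=-1→..O/XOO/X.X; (2,1)=-1→..O/XO./XOX
ply 3, X at O.O/XO./X.X | (0,1)=+1→OXO/XO./X.X*; (1,2)=-1→O.O/XOX/X.X; (2,1)=-1→O.O/XO./XXX
ply 4: OXO/XO./X.X is terminal -1 (O); from ..O/.O./X.X depth 5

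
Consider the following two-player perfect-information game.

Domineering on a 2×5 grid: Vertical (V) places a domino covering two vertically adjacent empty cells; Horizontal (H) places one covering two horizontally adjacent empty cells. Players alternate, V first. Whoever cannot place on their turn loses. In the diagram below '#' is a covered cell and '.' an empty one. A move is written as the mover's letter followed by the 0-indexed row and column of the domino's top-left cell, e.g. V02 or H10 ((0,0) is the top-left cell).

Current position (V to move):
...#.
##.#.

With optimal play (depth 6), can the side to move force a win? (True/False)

V winning at [...#./##.#.]: True

[...#./##.#.] V move#1: V02:+1/..##./####.*, V04:-1/...##/##.##
[..##./####.] H move#2: H00:-1/####./####.*
[####./####.] V move#3: V04:+1/#####/#####*
[#####/#####] end (terminal -1, H#4); searched ...#./##.#. to 6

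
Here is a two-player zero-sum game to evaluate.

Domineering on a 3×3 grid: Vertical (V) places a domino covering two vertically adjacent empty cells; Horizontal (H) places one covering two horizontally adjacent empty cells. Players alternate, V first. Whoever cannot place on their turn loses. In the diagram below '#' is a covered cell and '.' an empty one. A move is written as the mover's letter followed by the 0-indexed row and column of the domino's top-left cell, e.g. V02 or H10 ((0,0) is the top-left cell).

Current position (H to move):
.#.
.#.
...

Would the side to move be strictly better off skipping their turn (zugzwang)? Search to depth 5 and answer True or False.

ply 1, H at .#./.#./... | H20=-1→.#./.#./##.*; H21=-1→.#./.#./.##
ply 2, V at .#./.#./##. | V00=+1→##./##./##.*; V02=+1→.##/.##/##.; V12=+1→.#./.##/###
ply 3: ##./##./##. is terminal -1 (H); from .#./.#./... depth 5
suppose H passes — search the same position with V to move:
pass> ply 1, V at .#./.#./... | V00=+1→##./##./...*; V02=+1→.##/.##/...; V10=+1→.#./##./#..; V12=+1→.#./.##/..#
pass> ply 2, H at ##./##./... | H20=-1→##./##./##.*; H21=-1→##./##./.##
pass> ply 3, V at ##./##./##. | V02=+1→###/###/##.*; V12=+1→##./###/###
pass> ply 4: ###/###/##. is terminal -1 (H); from .#./.#./... depth 5
for H: play -1, pass -1

zugzwang(.#./.#./..., H) = False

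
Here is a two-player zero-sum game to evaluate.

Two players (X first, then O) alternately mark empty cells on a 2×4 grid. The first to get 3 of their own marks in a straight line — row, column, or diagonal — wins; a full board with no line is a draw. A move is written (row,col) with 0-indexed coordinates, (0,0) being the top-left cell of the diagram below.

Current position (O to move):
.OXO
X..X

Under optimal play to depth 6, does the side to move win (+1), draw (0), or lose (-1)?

value(.OXO/X..X, O) = 0

p1 O@[.OXO/X..X]: (0,0)[OOXO/X..X]+0* (1,1)[.OXO/XO.X]+0 (1,2)[.OXO/X.OX]+0
p2 X@[OOXO/X..X]: (1,1)[OOXO/XX.X]+0* (1,2)[OOXO/X.XX]+0
p3 O@[OOXO/XX.X]: (1,2)[OOXO/XXOX]+0*
p4 X@[OOXO/XXOX] terminal +0; root [.OXO/X..X] d6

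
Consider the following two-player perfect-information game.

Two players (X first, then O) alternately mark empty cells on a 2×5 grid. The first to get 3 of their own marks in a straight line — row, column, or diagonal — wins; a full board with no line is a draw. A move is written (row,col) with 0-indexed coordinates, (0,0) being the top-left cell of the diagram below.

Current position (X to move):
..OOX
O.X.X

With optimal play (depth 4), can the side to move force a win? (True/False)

X winning at [..OOX/O.X.X]: True

[..OOX/O.X.X] X move#1: (0,0):-1/X.OOX/O.X.X, (0,1):+0/.XOOX/O.X.X, (1,1):-1/..OOX/OXX.X, (1,3):+1/..OOX/O.XXX*
[..OOX/O.XXX] end (terminal -1, O#2); searched ..OOX/O.X.X to 4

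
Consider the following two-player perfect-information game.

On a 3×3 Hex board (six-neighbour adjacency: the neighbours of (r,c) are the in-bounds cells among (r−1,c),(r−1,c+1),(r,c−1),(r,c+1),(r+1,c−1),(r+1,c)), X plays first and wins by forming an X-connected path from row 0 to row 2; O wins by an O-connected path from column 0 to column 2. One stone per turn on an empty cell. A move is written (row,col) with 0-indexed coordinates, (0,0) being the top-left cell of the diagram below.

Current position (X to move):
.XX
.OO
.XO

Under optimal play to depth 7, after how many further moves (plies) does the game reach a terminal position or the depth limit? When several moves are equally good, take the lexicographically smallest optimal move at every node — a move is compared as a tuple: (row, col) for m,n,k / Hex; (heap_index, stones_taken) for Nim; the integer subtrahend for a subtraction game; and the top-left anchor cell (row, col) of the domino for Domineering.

PV length from [.XX/.OO/.XO]: 2 plies

ply 1, X at .XX/.OO/.XO | (0,0)=-1→XXX/.OO/.XO*; (1,0)=-1→.XX/XOO/.XO; (2,0)=-1→.XX/.OO/XXO
ply 2, O at XXX/.OO/.XO | (1,0)=+1→XXX/OOO/.XO*; (2,0)=+1→XXX/.OO/OXO
ply 3: XXX/OOO/.XO is terminal -1 (X); from .XX/.OO/.XO depth 7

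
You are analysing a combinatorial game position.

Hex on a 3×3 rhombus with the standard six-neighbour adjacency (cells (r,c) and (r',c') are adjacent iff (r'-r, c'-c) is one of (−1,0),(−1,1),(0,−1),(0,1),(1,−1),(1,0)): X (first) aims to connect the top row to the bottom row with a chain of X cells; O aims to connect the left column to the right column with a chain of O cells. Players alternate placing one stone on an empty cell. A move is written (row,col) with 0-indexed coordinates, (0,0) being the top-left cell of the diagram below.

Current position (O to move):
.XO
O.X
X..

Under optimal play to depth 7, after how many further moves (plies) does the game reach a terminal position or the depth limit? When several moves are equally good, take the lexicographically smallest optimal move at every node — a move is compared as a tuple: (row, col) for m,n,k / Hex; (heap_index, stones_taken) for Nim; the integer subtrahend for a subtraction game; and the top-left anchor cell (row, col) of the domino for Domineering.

[.XO/O.X/X..] O move#1: (0,0):-1/OXO/O.X/X.., (1,1):+1/.XO/OOX/X..*, (2,1):-1/.XO/O.X/XO., (2,2):-1/.XO/O.X/X.O
[.XO/OOX/X..] end (terminal -1, X#2); searched .XO/O.X/X.. to 7

PV length from [.XO/O.X/X..]: 1 ply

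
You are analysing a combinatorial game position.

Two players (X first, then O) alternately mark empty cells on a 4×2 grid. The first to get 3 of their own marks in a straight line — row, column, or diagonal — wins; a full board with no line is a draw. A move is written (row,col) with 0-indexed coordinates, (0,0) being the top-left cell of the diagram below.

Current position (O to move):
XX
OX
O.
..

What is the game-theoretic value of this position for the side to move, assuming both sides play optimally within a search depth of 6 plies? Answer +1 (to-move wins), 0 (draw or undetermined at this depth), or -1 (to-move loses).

p1 O@[XX/OX/O./..]: (2,1)[XX/OX/OO/..]+0 (3,0)[XX/OX/O./O.]+1* (3,1)[XX/OX/O./.O]-1
p2 X@[XX/OX/O./O.] terminal -1; root [XX/OX/O./..] d6

value(XX/OX/O./.., O) = +1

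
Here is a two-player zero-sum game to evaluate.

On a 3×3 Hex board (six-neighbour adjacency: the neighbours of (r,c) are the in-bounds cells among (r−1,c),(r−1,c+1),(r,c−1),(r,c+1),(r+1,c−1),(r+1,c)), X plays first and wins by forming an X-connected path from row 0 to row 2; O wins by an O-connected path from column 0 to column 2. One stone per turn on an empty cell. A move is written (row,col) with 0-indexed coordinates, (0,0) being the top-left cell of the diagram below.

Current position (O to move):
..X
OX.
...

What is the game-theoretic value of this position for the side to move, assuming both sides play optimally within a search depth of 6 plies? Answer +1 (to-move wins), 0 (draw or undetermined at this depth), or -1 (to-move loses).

p1 O@[..X/OX./...]: (0,0)[O.X/OX./...]-1* (0,1)[.OX/OX./...]-1 (1,2)[..X/OXO/...]-1 (2,0)[..X/OX./O..]-1 (2,1)[..X/OX./.O.]-1 (2,2)[..X/OX./..O]-1
p2 X@[O.X/OX./...]: (0,1)[OXX/OX./...]+1* (1,2)[O.X/OXX/...]+1 (2,0)[O.X/OX./X..]+1 (2,1)[O.X/OX./.X.]+1 (2,2)[O.X/OX./..X]+1
p3 O@[OXX/OX./...]: (1,2)[OXX/OXO/...]-1* (2,0)[OXX/OX./O..]-1 (2,1)[OXX/OX./.O.]-1 (2,2)[OXX/OX./..O]-1
p4 X@[OXX/OXO/...]: (2,0)[OXX/OXO/X..]+1* (2,1)[OXX/OXO/.X.]+1 (2,2)[OXX/OXO/..X]+1
p5 O@[OXX/OXO/X..] terminal -1; root [..X/OX./...] d6

value(..X/OX./..., O) = -1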